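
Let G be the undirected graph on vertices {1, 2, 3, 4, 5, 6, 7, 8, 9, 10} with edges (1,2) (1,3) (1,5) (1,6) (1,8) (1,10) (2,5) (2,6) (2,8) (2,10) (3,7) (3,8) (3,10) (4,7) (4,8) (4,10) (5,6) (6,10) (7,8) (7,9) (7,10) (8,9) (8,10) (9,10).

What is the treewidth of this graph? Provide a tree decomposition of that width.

Treewidth 3.
One such decomposition:
Bags: B1 = {1, 2, 8, 10}  B2 = {1, 3, 8, 10}  B3 = {3, 7, 8, 10}  B4 = {1, 2, 6, 10}  B5 = {7, 8, 9, 10}  B6 = {4, 7, 8, 10}  B7 = {1, 2, 5, 6}
Tree: B1–B2, B2–B3, B1–B4, B3–B5, B5–B6, B4–B7

The largest bag has 4 vertices, giving width 3; this decomposition certifies tw(G) ≤ 3. Conversely, {1, 2, 8, 10} is a clique of size 4, and the vertices of any clique must share a bag in every tree decomposition; so some bag has ≥ 4 vertices and tw(G) ≥ 3. The upper and lower bounds meet at 3, so that is the treewidth.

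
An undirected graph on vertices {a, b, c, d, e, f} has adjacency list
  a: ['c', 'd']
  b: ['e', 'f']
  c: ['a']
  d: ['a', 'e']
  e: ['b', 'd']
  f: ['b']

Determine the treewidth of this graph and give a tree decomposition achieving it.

Treewidth 1.
Bags: B1 = {b, f}  B2 = {b, e}  B3 = {d, e}  B4 = {a, d}  B5 = {a, c}
Tree: B1–B2, B2–B3, B3–B4, B4–B5

Every bag has size at most 2, so the width is 2 − 1 = 1 and tw(G) ≤ 1. G has an edge, so its treewidth is at least 1. The upper and lower bounds meet at 1, so that is the treewidth.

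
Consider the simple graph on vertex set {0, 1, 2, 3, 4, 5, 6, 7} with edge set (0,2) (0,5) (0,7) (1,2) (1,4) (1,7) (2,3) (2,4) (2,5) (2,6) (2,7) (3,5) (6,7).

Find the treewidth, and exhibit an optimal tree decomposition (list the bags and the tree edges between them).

Treewidth 2.
One optimal decomposition is:
Bags: B1 = {1, 2, 7}  B2 = {0, 2, 7}  B3 = {1, 2, 4}  B4 = {0, 2, 5}  B5 = {2, 3, 5}  B6 = {2, 6, 7}
Tree: B1–B2, B1–B3, B2–B4, B4–B5, B1–B6

Every bag has size at most 3, so the width is 3 − 1 = 2 and tw(G) ≤ 2. For the lower bound, the 3 vertices {2, 3, 5} are pairwise adjacent, and any tree decomposition puts a clique entirely inside one bag — forcing width ≥ 2. The upper and lower bounds meet at 2, so that is the treewidth.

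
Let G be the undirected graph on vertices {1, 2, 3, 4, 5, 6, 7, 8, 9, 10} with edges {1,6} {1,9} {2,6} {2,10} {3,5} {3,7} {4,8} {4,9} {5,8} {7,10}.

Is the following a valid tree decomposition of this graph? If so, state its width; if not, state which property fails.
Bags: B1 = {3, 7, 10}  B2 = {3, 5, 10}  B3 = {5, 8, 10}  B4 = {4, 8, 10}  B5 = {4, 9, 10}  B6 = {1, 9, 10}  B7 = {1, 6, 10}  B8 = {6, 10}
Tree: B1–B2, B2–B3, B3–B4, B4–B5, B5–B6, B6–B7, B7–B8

No — vertex 2 appears in no bag.

A tree decomposition must satisfy three properties: every vertex lies in some bag; for every edge, both endpoints lie together in some bag; and for every vertex, the bags containing it form a connected subtree. Here vertex 2 appears in no bag, so the decomposition is invalid.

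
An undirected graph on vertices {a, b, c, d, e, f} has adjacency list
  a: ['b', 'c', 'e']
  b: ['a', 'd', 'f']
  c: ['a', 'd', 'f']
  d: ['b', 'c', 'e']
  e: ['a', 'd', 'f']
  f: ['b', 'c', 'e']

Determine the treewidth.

3

A width-3 tree decomposition is:
Bags: B1 = {a, b, d, f}  B2 = {a, c, d, f}  B3 = {a, d, e, f}
Tree: B1–B2, B2–B3
Each bag holds 4 vertices, so the decomposition has width 3, which upper-bounds the treewidth. For the lower bound: the 4 vertex sets {b,f}, {a,c}, {d}, {e} are disjoint, each induces a connected subgraph, and every pair is joined by at least one edge of G. Contracting each set to a single vertex therefore yields K_{4} as a minor, and since treewidth is minor-monotone, tw(G) ≥ tw(K_{4}) = 3. The upper and lower bounds meet at 3, so that is the treewidth.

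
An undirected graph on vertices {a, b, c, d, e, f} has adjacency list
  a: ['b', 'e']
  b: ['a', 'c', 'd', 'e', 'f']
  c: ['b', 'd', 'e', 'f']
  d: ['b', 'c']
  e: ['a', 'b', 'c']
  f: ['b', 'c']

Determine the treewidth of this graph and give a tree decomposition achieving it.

Treewidth 2.
One optimal decomposition is:
Bags: B1 = {b, c, d}  B2 = {b, c, e}  B3 = {b, c, f}  B4 = {a, b, e}
Tree: B1–B2, B1–B3, B2–B4

The largest bag has 3 vertices, giving width 2; this decomposition certifies tw(G) ≤ 2. For the lower bound, the 3 vertices {b, c, d} are pairwise adjacent, and any tree decomposition puts a clique entirely inside one bag — forcing width ≥ 2. Therefore the treewidth is 2.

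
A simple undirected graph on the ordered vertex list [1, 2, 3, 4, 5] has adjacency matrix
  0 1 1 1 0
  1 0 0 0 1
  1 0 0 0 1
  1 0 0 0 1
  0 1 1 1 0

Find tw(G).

2

A width-2 tree decomposition is:
Bags: B1 = {1, 4, 5}  B2 = {1, 3, 5}  B3 = {1, 2, 5}
Tree: B1–B2, B2–B3
The largest bag has 3 vertices, giving width 2; this decomposition certifies tw(G) ≤ 2. For the lower bound, G contains the cycle 4–1–3–5–4, so G is not a forest; only forests have treewidth ≤ 1, hence tw(G) ≥ 2. Therefore the treewidth is 2.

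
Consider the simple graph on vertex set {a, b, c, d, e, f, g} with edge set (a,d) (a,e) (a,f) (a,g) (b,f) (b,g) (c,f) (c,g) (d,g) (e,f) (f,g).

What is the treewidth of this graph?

2

A width-2 tree decomposition is:
Bags: B1 = {a, d, g}  B2 = {a, f, g}  B3 = {c, f, g}  B4 = {b, f, g}  B5 = {a, e, f}
Tree: B1–B2, B2–B3, B3–B4, B2–B5
The largest bag has 3 vertices, giving width 2; this decomposition certifies tw(G) ≤ 2. On the other hand G contains the 3-clique {a, d, g}. A clique must lie in a single bag of any decomposition, so no decomposition can have width below 2. Hence tw(G) = 2 exactly.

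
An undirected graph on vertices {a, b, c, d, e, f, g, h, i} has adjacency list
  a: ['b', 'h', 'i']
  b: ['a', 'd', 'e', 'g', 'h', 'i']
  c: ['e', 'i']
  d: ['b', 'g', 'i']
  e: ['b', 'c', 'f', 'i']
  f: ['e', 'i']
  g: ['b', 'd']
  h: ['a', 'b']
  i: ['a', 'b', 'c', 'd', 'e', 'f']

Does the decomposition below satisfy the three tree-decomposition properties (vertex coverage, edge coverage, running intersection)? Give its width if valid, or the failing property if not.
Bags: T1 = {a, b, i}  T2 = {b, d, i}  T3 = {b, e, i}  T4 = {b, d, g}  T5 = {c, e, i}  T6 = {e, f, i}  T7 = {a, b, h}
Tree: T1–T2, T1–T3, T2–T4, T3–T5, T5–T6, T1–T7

Yes; width 2.

Checking the three conditions: (i) the bags cover all of {a, b, c, d, e, f, g, h, i}; (ii) for each edge, some bag contains both endpoints; (iii) the bags containing any fixed vertex form a subtree. All hold, so the decomposition is valid with width 3 − 1 = 2.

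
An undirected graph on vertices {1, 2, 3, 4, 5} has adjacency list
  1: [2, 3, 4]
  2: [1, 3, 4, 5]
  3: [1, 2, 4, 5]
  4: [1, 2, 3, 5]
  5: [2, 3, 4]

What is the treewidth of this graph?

3

A width-3 tree decomposition is:
Bags: B1 = {2, 3, 4, 5}  B2 = {1, 2, 3, 4}
Tree: B1–B2
Every bag has size at most 4, so the width is 4 − 1 = 3 and tw(G) ≤ 3. For the lower bound, the 4 vertices {1, 2, 3, 4} are pairwise adjacent, and any tree decomposition puts a clique entirely inside one bag — forcing width ≥ 3. Hence tw(G) = 3 exactly.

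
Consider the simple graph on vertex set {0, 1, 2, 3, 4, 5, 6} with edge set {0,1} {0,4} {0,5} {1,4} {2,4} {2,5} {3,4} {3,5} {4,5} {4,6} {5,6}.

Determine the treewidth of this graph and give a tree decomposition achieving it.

Treewidth 2.
One optimal decomposition is:
Bags: B1 = {0, 1, 4}  B2 = {0, 4, 5}  B3 = {2, 4, 5}  B4 = {3, 4, 5}  B5 = {4, 5, 6}
Tree: B1–B2, B2–B3, B2–B4, B2–B5

Every bag has size at most 3, so the width is 3 − 1 = 2 and tw(G) ≤ 2. On the other hand G contains the 3-clique {0, 1, 4}. A clique must lie in a single bag of any decomposition, so no decomposition can have width below 2. Therefore the treewidth is 2.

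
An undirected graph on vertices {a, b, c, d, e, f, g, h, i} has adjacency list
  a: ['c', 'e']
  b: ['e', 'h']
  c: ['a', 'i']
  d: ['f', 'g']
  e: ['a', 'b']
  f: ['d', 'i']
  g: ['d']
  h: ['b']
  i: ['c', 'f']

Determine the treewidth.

1

A width-1 tree decomposition is:
Bags: B1 = {d, g}  B2 = {d, f}  B3 = {f, i}  B4 = {c, i}  B5 = {a, c}  B6 = {a, e}  B7 = {b, e}  B8 = {b, h}
Tree: B1–B2, B2–B3, B3–B4, B4–B5, B5–B6, B6–B7, B7–B8
Every bag has size at most 2, so the width is 2 − 1 = 1 and tw(G) ≤ 1. G has an edge, so its treewidth is at least 1. Therefore the treewidth is 1.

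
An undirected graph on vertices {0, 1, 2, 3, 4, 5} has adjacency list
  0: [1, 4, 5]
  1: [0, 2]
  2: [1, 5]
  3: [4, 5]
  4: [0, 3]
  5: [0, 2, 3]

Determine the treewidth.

2

A width-2 tree decomposition is:
Bags: B1 = {3, 4, 5}  B2 = {0, 4, 5}  B3 = {0, 2, 5}  B4 = {0, 1, 2}
Tree: B1–B2, B2–B3, B3–B4
Every bag has size at most 3, so the width is 3 − 1 = 2 and tw(G) ≤ 2. Since 3–4–0–5–3 is a cycle in G, G is not acyclic. Forests are exactly the graphs of treewidth ≤ 1, so tw(G) ≥ 2. Combining the bounds, tw(G) = 2.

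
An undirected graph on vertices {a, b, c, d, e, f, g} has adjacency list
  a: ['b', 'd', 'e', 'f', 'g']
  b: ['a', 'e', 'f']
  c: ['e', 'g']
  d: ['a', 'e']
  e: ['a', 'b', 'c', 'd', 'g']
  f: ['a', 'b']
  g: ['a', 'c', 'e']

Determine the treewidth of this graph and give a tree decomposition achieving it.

Treewidth 2.
One such decomposition:
Bags: B1 = {a, e, g}  B2 = {c, e, g}  B3 = {a, b, e}  B4 = {a, b, f}  B5 = {a, d, e}
Tree: B1–B2, B1–B3, B3–B4, B1–B5

Every bag has size at most 3, so the width is 3 − 1 = 2 and tw(G) ≤ 2. Conversely, {c, e, g} is a clique of size 3, and the vertices of any clique must share a bag in every tree decomposition; so some bag has ≥ 3 vertices and tw(G) ≥ 2. The upper and lower bounds meet at 2, so that is the treewidth.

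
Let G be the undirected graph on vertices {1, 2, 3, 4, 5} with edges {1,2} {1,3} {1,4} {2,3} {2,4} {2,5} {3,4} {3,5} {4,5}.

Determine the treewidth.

3

A width-3 tree decomposition is:
Bags: B1 = {1, 2, 3, 4}  B2 = {2, 3, 4, 5}
Tree: B1–B2
Each bag holds 4 vertices, so the decomposition has width 3, which upper-bounds the treewidth. Conversely, {1, 2, 3, 4} is a clique of size 4, and the vertices of any clique must share a bag in every tree decomposition; so some bag has ≥ 4 vertices and tw(G) ≥ 3. Therefore the treewidth is 3.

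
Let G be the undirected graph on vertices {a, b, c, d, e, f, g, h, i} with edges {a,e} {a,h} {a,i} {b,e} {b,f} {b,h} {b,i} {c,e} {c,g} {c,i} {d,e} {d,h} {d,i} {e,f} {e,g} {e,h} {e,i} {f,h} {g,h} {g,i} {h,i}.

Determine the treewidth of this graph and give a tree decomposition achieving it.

Treewidth 3.
One such decomposition:
Bags: B1 = {b, e, h, i}  B2 = {e, g, h, i}  B3 = {c, e, g, i}  B4 = {a, e, h, i}  B5 = {d, e, h, i}  B6 = {b, e, f, h}
Tree: B1–B2, B2–B3, B2–B4, B4–B5, B1–B6

Each bag holds 4 vertices, so the decomposition has width 3, which upper-bounds the treewidth. For the lower bound, the 4 vertices {b, e, f, h} are pairwise adjacent, and any tree decomposition puts a clique entirely inside one bag — forcing width ≥ 3. Therefore the treewidth is 3.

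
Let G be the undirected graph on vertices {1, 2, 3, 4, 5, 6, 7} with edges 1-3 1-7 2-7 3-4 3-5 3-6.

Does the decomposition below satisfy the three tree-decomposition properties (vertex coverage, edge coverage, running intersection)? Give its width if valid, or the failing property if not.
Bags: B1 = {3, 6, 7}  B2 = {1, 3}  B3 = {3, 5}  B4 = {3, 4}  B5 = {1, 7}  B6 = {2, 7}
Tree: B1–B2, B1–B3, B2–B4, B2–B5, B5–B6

No — bags containing vertex 7 are not connected in the tree.

A tree decomposition must satisfy three properties: every vertex lies in some bag; for every edge, both endpoints lie together in some bag; and for every vertex, the bags containing it form a connected subtree. Here bags containing vertex 7 are not connected in the tree, so the decomposition is invalid.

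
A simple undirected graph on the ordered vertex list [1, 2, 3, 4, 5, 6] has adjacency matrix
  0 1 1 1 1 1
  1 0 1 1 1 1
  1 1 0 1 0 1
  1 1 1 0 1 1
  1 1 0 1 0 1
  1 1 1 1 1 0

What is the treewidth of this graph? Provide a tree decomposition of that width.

Every bag has size at most 5, so the width is 5 − 1 = 4 and tw(G) ≤ 4. For the lower bound, the 5 vertices {1, 2, 3, 4, 6} are pairwise adjacent, and any tree decomposition puts a clique entirely inside one bag — forcing width ≥ 4. Therefore the treewidth is 4.

Treewidth 4.
One such decomposition:
Bags: B1 = {1, 2, 4, 5, 6}  B2 = {1, 2, 3, 4, 6}
Tree: B1–B2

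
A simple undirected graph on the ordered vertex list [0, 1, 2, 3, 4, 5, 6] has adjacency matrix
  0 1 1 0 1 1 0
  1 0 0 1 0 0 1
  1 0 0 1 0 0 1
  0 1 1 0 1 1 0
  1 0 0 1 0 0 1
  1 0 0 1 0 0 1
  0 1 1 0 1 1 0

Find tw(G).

A width-3 tree decomposition is:
Bags: B1 = {0, 3, 5, 6}  B2 = {0, 1, 3, 6}  B3 = {0, 2, 3, 6}  B4 = {0, 3, 4, 6}
Tree: B1–B2, B2–B3, B3–B4
The largest bag has 4 vertices, giving width 3; this decomposition certifies tw(G) ≤ 3. For the lower bound: the 4 vertex sets {3,5}, {0,1}, {6}, {2} are disjoint, each induces a connected subgraph, and every pair is joined by at least one edge of G. Contracting each set to a single vertex therefore yields K_{4} as a minor, and since treewidth is minor-monotone, tw(G) ≥ tw(K_{4}) = 3. Combining the bounds, tw(G) = 3.

3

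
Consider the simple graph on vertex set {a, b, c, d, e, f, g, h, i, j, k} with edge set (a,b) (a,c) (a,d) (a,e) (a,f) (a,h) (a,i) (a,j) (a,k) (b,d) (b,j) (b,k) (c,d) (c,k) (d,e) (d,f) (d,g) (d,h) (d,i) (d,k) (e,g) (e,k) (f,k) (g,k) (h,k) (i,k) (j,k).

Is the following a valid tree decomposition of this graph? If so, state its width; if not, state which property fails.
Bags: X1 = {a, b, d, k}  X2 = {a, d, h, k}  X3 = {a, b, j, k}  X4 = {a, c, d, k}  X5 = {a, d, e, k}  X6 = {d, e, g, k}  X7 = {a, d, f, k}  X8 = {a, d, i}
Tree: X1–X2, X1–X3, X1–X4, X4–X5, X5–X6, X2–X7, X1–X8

A tree decomposition must satisfy three properties: every vertex lies in some bag; for every edge, both endpoints lie together in some bag; and for every vertex, the bags containing it form a connected subtree. Here edge (k,i) lies in no bag, so the decomposition is invalid.

No — edge (k,i) lies in no bag.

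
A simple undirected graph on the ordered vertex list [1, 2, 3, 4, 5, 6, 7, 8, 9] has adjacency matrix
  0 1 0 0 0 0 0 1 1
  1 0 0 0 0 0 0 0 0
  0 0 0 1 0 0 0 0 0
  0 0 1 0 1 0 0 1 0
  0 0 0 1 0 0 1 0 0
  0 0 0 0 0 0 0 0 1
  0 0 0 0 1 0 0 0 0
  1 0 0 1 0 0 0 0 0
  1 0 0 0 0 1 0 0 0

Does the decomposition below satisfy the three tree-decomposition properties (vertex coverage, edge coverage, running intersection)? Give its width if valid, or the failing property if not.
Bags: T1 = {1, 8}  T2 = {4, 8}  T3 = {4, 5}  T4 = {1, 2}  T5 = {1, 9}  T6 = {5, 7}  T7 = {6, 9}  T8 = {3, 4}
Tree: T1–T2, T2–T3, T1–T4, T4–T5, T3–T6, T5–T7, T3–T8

Every vertex of G appears in some bag (union = {1, 2, 3, 4, 5, 6, 7, 8, 9}); every edge is covered by a bag; and for each vertex v the set of bags containing v is connected in the bag tree. The decomposition is therefore valid. The largest bag has 2 vertices, so the width is 1.

Yes; width 1.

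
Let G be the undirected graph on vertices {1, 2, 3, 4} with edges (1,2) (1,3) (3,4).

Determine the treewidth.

A width-1 tree decomposition is:
Bags: B1 = {3, 4}  B2 = {1, 3}  B3 = {1, 2}
Tree: B1–B2, B2–B3
Every bag has size at most 2, so the width is 2 − 1 = 1 and tw(G) ≤ 1. Since G has at least one edge (e.g. 4–3), it is not an edgeless graph, so tw(G) ≥ 1. Hence tw(G) = 1 exactly.

1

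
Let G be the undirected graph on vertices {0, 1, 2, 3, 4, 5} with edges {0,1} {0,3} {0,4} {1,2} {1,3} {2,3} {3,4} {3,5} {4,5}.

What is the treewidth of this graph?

2

A width-2 tree decomposition is:
Bags: B1 = {1, 2, 3}  B2 = {0, 1, 3}  B3 = {0, 3, 4}  B4 = {3, 4, 5}
Tree: B1–B2, B2–B3, B3–B4
The largest bag has 3 vertices, giving width 2; this decomposition certifies tw(G) ≤ 2. On the other hand G contains the 3-clique {0, 1, 3}. A clique must lie in a single bag of any decomposition, so no decomposition can have width below 2. Combining the bounds, tw(G) = 2.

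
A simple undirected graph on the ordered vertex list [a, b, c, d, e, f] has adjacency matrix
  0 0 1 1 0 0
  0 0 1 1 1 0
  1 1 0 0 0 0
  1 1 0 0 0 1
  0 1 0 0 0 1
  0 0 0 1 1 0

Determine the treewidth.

2

A width-2 tree decomposition is:
Bags: B1 = {a, c, d}  B2 = {b, c, d}  B3 = {b, d, f}  B4 = {b, e, f}
Tree: B1–B2, B2–B3, B3–B4
Each bag holds 3 vertices, so the decomposition has width 2, which upper-bounds the treewidth. For the lower bound, G contains the cycle a–c–b–d–a, so G is not a forest; only forests have treewidth ≤ 1, hence tw(G) ≥ 2. The upper and lower bounds meet at 2, so that is the treewidth.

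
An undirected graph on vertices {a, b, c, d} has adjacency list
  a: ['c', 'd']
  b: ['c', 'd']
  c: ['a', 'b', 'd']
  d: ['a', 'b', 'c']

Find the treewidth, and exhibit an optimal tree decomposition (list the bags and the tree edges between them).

The largest bag has 3 vertices, giving width 2; this decomposition certifies tw(G) ≤ 2. On the other hand G contains the 3-clique {a, c, d}. A clique must lie in a single bag of any decomposition, so no decomposition can have width below 2. The upper and lower bounds meet at 2, so that is the treewidth.

Treewidth 2.
One such decomposition:
Bags: B1 = {b, c, d}  B2 = {a, c, d}
Tree: B1–B2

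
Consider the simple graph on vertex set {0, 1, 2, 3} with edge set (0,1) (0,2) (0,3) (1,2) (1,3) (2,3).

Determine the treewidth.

3

A width-3 tree decomposition is:
Bags: B1 = {0, 1, 2, 3}
Tree: (single bag)
A single bag containing all 4 vertices is trivially a valid decomposition of width 3. On the other hand G contains the 4-clique {0, 1, 2, 3}. A clique must lie in a single bag of any decomposition, so no decomposition can have width below 3. Therefore the treewidth is 3.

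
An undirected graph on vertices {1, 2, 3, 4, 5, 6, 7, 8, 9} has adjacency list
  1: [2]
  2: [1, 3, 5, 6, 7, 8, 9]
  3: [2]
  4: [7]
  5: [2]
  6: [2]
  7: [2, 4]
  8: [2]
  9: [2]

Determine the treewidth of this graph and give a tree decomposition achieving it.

Every bag has size at most 2, so the width is 2 − 1 = 1 and tw(G) ≤ 1. Since G has at least one edge (e.g. 2–5), it is not an edgeless graph, so tw(G) ≥ 1. The upper and lower bounds meet at 1, so that is the treewidth.

Treewidth 1.
One such decomposition:
Bags: B1 = {2, 5}  B2 = {2, 3}  B3 = {2, 6}  B4 = {1, 2}  B5 = {2, 7}  B6 = {2, 8}  B7 = {4, 7}  B8 = {2, 9}
Tree: B1–B2, B2–B3, B3–B4, B4–B5, B3–B6, B5–B7, B4–B8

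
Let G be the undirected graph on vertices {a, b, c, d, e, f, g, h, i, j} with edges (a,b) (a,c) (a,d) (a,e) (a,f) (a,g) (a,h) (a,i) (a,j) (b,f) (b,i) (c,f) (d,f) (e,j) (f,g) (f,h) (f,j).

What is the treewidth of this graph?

A width-2 tree decomposition is:
Bags: B1 = {a, b, f}  B2 = {a, f, h}  B3 = {a, f, j}  B4 = {a, d, f}  B5 = {a, b, i}  B6 = {a, f, g}  B7 = {a, e, j}  B8 = {a, c, f}
Tree: B1–B2, B1–B3, B1–B4, B1–B5, B1–B6, B3–B7, B2–B8
Every bag has size at most 3, so the width is 3 − 1 = 2 and tw(G) ≤ 2. On the other hand G contains the 3-clique {a, e, j}. A clique must lie in a single bag of any decomposition, so no decomposition can have width below 2. Combining the bounds, tw(G) = 2.

2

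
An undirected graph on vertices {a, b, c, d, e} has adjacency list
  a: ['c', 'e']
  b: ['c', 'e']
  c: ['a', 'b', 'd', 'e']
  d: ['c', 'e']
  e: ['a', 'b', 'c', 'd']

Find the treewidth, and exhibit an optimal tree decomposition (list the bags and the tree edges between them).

Treewidth 2.
One optimal decomposition is:
Bags: B1 = {a, c, e}  B2 = {c, d, e}  B3 = {b, c, e}
Tree: B1–B2, B2–B3

Every bag has size at most 3, so the width is 3 − 1 = 2 and tw(G) ≤ 2. Conversely, {c, d, e} is a clique of size 3, and the vertices of any clique must share a bag in every tree decomposition; so some bag has ≥ 3 vertices and tw(G) ≥ 2. Hence tw(G) = 2 exactly.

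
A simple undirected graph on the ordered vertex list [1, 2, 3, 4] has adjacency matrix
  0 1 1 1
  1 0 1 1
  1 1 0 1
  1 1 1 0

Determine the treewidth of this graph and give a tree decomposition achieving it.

Treewidth 3.
One such decomposition:
Bags: B1 = {1, 2, 3, 4}
Tree: (single bag)

A single bag containing all 4 vertices is trivially a valid decomposition of width 3. Conversely, {1, 2, 3, 4} is a clique of size 4, and the vertices of any clique must share a bag in every tree decomposition; so some bag has ≥ 4 vertices and tw(G) ≥ 3. Combining the bounds, tw(G) = 3.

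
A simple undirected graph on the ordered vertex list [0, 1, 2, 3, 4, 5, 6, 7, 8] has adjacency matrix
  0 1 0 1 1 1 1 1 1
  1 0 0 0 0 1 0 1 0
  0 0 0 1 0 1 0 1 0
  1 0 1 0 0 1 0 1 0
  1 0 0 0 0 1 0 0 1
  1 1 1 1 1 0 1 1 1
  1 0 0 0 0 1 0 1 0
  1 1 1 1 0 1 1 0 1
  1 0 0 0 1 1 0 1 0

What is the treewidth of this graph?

A width-3 tree decomposition is:
Bags: B1 = {0, 5, 7, 8}  B2 = {0, 5, 6, 7}  B3 = {0, 3, 5, 7}  B4 = {0, 1, 5, 7}  B5 = {0, 4, 5, 8}  B6 = {2, 3, 5, 7}
Tree: B1–B2, B1–B3, B2–B4, B1–B5, B3–B6
Each bag holds 4 vertices, so the decomposition has width 3, which upper-bounds the treewidth. For the lower bound, the 4 vertices {0, 4, 5, 8} are pairwise adjacent, and any tree decomposition puts a clique entirely inside one bag — forcing width ≥ 3. Combining the bounds, tw(G) = 3.

3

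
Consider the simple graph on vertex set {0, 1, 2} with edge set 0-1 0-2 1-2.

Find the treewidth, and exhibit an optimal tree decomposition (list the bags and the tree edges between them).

A single bag containing all 3 vertices is trivially a valid decomposition of width 2. On the other hand G contains the 3-clique {0, 1, 2}. A clique must lie in a single bag of any decomposition, so no decomposition can have width below 2. Combining the bounds, tw(G) = 2.

Treewidth 2.
One optimal decomposition is:
Bags: B1 = {0, 1, 2}
Tree: (single bag)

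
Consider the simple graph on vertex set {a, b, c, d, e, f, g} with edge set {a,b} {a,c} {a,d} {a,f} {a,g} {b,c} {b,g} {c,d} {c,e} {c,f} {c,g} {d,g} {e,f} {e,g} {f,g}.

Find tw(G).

A width-3 tree decomposition is:
Bags: B1 = {a, b, c, g}  B2 = {a, c, f, g}  B3 = {a, c, d, g}  B4 = {c, e, f, g}
Tree: B1–B2, B2–B3, B2–B4
The largest bag has 4 vertices, giving width 3; this decomposition certifies tw(G) ≤ 3. Conversely, {c, e, f, g} is a clique of size 4, and the vertices of any clique must share a bag in every tree decomposition; so some bag has ≥ 4 vertices and tw(G) ≥ 3. Combining the bounds, tw(G) = 3.

3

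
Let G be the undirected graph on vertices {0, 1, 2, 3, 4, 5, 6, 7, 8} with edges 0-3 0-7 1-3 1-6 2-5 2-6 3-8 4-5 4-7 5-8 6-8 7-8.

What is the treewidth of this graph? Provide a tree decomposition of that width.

Treewidth 3.
One optimal decomposition is:
Bags: B1 = {1, 2, 5, 6}  B2 = {1, 5, 6, 8}  B3 = {1, 3, 5, 8}  B4 = {3, 4, 5, 8}  B5 = {3, 4, 7, 8}  B6 = {0, 3, 4, 7}
Tree: B1–B2, B2–B3, B3–B4, B4–B5, B5–B6

The largest bag has 4 vertices, giving width 3; this decomposition certifies tw(G) ≤ 3. For the lower bound: the 4 vertex sets {1,2,6}, {5}, {8}, {0,3,4,7} are disjoint, each induces a connected subgraph, and every pair is joined by at least one edge of G. Contracting each set to a single vertex therefore yields K_{4} as a minor, and since treewidth is minor-monotone, tw(G) ≥ tw(K_{4}) = 3. Hence tw(G) = 3 exactly.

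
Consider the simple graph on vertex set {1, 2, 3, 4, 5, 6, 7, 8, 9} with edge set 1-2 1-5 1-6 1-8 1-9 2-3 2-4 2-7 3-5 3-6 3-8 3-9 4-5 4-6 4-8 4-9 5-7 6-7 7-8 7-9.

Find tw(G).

4

A width-4 tree decomposition is:
Bags: B1 = {1, 3, 4, 7, 8}  B2 = {1, 3, 4, 7, 9}  B3 = {1, 3, 4, 6, 7}  B4 = {1, 3, 4, 5, 7}  B5 = {1, 2, 3, 4, 7}
Tree: B1–B2, B2–B3, B3–B4, B4–B5
Every bag has size at most 5, so the width is 5 − 1 = 4 and tw(G) ≤ 4. For the lower bound: the 5 vertex sets {7,8}, {3,9}, {4,6}, {1}, {5} are disjoint, each induces a connected subgraph, and every pair is joined by at least one edge of G. Contracting each set to a single vertex therefore yields K_{5} as a minor, and since treewidth is minor-monotone, tw(G) ≥ tw(K_{5}) = 4. Combining the bounds, tw(G) = 4.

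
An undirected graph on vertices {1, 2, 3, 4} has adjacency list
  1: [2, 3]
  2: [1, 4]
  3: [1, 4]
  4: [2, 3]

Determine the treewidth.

2

A width-2 tree decomposition is:
Bags: B1 = {1, 3, 4}  B2 = {1, 2, 4}
Tree: B1–B2
Each bag holds 3 vertices, so the decomposition has width 2, which upper-bounds the treewidth. Since 1–3–4–2–1 is a cycle in G, G is not acyclic. Forests are exactly the graphs of treewidth ≤ 1, so tw(G) ≥ 2. The upper and lower bounds meet at 2, so that is the treewidth.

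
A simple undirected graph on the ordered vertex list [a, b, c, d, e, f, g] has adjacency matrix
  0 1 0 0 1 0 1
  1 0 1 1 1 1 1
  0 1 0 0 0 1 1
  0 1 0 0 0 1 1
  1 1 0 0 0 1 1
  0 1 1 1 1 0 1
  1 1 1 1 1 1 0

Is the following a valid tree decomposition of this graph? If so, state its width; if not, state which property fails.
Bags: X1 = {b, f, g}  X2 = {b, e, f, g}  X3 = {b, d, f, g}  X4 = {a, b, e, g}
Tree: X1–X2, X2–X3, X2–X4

A tree decomposition must satisfy three properties: every vertex lies in some bag; for every edge, both endpoints lie together in some bag; and for every vertex, the bags containing it form a connected subtree. Here vertex c appears in no bag, so the decomposition is invalid.

No — vertex c appears in no bag.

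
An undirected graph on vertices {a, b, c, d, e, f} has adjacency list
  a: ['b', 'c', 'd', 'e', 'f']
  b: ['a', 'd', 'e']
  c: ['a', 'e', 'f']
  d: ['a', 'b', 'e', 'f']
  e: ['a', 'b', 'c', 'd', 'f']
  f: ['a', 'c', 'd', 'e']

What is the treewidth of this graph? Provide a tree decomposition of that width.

Each bag holds 4 vertices, so the decomposition has width 3, which upper-bounds the treewidth. Conversely, {a, d, e, f} is a clique of size 4, and the vertices of any clique must share a bag in every tree decomposition; so some bag has ≥ 4 vertices and tw(G) ≥ 3. The upper and lower bounds meet at 3, so that is the treewidth.

Treewidth 3.
One optimal decomposition is:
Bags: B1 = {a, d, e, f}  B2 = {a, c, e, f}  B3 = {a, b, d, e}
Tree: B1–B2, B1–B3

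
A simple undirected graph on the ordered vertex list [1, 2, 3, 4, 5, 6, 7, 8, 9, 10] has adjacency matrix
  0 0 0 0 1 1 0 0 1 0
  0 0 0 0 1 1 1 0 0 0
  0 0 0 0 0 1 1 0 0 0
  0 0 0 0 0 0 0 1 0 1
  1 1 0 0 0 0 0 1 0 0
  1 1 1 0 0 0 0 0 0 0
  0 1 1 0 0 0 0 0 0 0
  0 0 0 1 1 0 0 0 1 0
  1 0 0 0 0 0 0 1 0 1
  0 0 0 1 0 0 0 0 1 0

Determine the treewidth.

A width-2 tree decomposition is:
Bags: B1 = {4, 9, 10}  B2 = {4, 8, 9}  B3 = {1, 8, 9}  B4 = {1, 5, 8}  B5 = {1, 5, 6}  B6 = {2, 5, 6}  B7 = {2, 3, 6}  B8 = {2, 3, 7}
Tree: B1–B2, B2–B3, B3–B4, B4–B5, B5–B6, B6–B7, B7–B8
Each bag holds 3 vertices, so the decomposition has width 2, which upper-bounds the treewidth. For the lower bound, G contains the cycle 10–4–8–9–10, so G is not a forest; only forests have treewidth ≤ 1, hence tw(G) ≥ 2. Therefore the treewidth is 2.

2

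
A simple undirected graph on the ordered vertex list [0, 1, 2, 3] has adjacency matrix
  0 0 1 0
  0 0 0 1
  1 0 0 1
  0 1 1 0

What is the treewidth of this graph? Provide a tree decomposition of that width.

Every bag has size at most 2, so the width is 2 − 1 = 1 and tw(G) ≤ 1. Since G has at least one edge (e.g. 0–2), it is not an edgeless graph, so tw(G) ≥ 1. The upper and lower bounds meet at 1, so that is the treewidth.

Treewidth 1.
One such decomposition:
Bags: B1 = {0, 2}  B2 = {2, 3}  B3 = {1, 3}
Tree: B1–B2, B2–B3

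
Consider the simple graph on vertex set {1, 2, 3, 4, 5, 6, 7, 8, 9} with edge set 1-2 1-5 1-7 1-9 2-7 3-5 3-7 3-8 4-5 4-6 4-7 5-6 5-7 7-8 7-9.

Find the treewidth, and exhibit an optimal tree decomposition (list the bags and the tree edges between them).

Treewidth 2.
One such decomposition:
Bags: B1 = {4, 5, 7}  B2 = {3, 5, 7}  B3 = {1, 5, 7}  B4 = {3, 7, 8}  B5 = {1, 2, 7}  B6 = {1, 7, 9}  B7 = {4, 5, 6}
Tree: B1–B2, B2–B3, B2–B4, B3–B5, B5–B6, B1–B7

Every bag has size at most 3, so the width is 3 − 1 = 2 and tw(G) ≤ 2. Conversely, {4, 5, 6} is a clique of size 3, and the vertices of any clique must share a bag in every tree decomposition; so some bag has ≥ 3 vertices and tw(G) ≥ 2. Combining the bounds, tw(G) = 2.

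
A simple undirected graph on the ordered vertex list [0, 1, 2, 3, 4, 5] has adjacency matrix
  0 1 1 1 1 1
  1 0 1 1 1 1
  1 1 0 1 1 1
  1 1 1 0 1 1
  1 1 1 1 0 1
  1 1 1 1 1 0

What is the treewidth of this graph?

5

A width-5 tree decomposition is:
Bags: B1 = {0, 1, 2, 3, 4, 5}
Tree: (single bag)
With just one bag of size 6, the width is 6 − 1 = 5, so tw(G) ≤ 5. On the other hand G contains the 6-clique {0, 1, 2, 3, 4, 5}. A clique must lie in a single bag of any decomposition, so no decomposition can have width below 5. The upper and lower bounds meet at 5, so that is the treewidth.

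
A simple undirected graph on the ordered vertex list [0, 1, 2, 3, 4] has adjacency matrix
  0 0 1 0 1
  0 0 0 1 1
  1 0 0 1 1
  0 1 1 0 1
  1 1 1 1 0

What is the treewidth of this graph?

2

A width-2 tree decomposition is:
Bags: B1 = {2, 3, 4}  B2 = {1, 3, 4}  B3 = {0, 2, 4}
Tree: B1–B2, B1–B3
The largest bag has 3 vertices, giving width 2; this decomposition certifies tw(G) ≤ 2. On the other hand G contains the 3-clique {1, 3, 4}. A clique must lie in a single bag of any decomposition, so no decomposition can have width below 2. Combining the bounds, tw(G) = 2.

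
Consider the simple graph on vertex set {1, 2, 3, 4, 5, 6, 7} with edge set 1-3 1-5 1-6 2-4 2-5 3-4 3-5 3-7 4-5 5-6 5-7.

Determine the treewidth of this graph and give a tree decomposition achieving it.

Treewidth 2.
Bags: B1 = {3, 4, 5}  B2 = {1, 3, 5}  B3 = {3, 5, 7}  B4 = {1, 5, 6}  B5 = {2, 4, 5}
Tree: B1–B2, B2–B3, B2–B4, B1–B5

The largest bag has 3 vertices, giving width 2; this decomposition certifies tw(G) ≤ 2. For the lower bound, the 3 vertices {2, 4, 5} are pairwise adjacent, and any tree decomposition puts a clique entirely inside one bag — forcing width ≥ 2. The upper and lower bounds meet at 2, so that is the treewidth.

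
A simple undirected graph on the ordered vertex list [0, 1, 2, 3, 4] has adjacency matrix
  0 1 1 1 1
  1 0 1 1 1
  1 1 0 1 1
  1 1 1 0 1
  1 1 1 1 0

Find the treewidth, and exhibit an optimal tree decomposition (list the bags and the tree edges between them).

With just one bag of size 5, the width is 5 − 1 = 4, so tw(G) ≤ 4. Conversely, {0, 1, 2, 3, 4} is a clique of size 5, and the vertices of any clique must share a bag in every tree decomposition; so some bag has ≥ 5 vertices and tw(G) ≥ 4. Hence tw(G) = 4 exactly.

Treewidth 4.
One such decomposition:
Bags: B1 = {0, 1, 2, 3, 4}
Tree: (single bag)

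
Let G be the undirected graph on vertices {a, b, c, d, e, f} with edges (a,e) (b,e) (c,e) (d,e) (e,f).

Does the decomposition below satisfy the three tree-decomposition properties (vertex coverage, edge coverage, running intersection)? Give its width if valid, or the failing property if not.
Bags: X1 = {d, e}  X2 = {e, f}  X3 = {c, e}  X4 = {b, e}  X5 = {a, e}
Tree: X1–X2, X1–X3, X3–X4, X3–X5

Checking the three conditions: (i) the bags cover all of {a, b, c, d, e, f}; (ii) for each edge, some bag contains both endpoints; (iii) the bags containing any fixed vertex form a subtree. All hold, so the decomposition is valid with width 2 − 1 = 1.

Yes; width 1.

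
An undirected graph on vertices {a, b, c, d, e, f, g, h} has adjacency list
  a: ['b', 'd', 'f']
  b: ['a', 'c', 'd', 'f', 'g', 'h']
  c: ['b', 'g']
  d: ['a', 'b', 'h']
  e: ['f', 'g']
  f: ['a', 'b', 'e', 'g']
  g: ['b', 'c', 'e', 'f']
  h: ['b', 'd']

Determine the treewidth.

2

A width-2 tree decomposition is:
Bags: B1 = {a, b, d}  B2 = {b, d, h}  B3 = {a, b, f}  B4 = {b, f, g}  B5 = {e, f, g}  B6 = {b, c, g}
Tree: B1–B2, B1–B3, B3–B4, B4–B5, B4–B6
Each bag holds 3 vertices, so the decomposition has width 2, which upper-bounds the treewidth. For the lower bound, the 3 vertices {e, f, g} are pairwise adjacent, and any tree decomposition puts a clique entirely inside one bag — forcing width ≥ 2. Hence tw(G) = 2 exactly.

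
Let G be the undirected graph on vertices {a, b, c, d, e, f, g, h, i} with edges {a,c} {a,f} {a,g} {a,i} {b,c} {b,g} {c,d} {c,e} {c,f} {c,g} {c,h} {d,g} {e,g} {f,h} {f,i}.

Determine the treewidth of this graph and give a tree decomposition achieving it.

Every bag has size at most 3, so the width is 3 − 1 = 2 and tw(G) ≤ 2. On the other hand G contains the 3-clique {c, d, g}. A clique must lie in a single bag of any decomposition, so no decomposition can have width below 2. The upper and lower bounds meet at 2, so that is the treewidth.

Treewidth 2.
One such decomposition:
Bags: B1 = {a, c, f}  B2 = {a, c, g}  B3 = {c, e, g}  B4 = {b, c, g}  B5 = {a, f, i}  B6 = {c, f, h}  B7 = {c, d, g}
Tree: B1–B2, B2–B3, B3–B4, B1–B5, B1–B6, B2–B7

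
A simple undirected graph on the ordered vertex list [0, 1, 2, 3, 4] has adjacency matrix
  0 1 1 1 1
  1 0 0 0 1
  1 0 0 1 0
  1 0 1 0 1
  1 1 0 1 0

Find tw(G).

A width-2 tree decomposition is:
Bags: B1 = {0, 2, 3}  B2 = {0, 3, 4}  B3 = {0, 1, 4}
Tree: B1–B2, B2–B3
Every bag has size at most 3, so the width is 3 − 1 = 2 and tw(G) ≤ 2. For the lower bound, the 3 vertices {0, 1, 4} are pairwise adjacent, and any tree decomposition puts a clique entirely inside one bag — forcing width ≥ 2. Hence tw(G) = 2 exactly.

2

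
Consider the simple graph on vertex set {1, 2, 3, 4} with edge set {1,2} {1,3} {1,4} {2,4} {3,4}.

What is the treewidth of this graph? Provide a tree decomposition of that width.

Every bag has size at most 3, so the width is 3 − 1 = 2 and tw(G) ≤ 2. On the other hand G contains the 3-clique {1, 2, 4}. A clique must lie in a single bag of any decomposition, so no decomposition can have width below 2. Hence tw(G) = 2 exactly.

Treewidth 2.
One optimal decomposition is:
Bags: B1 = {1, 2, 4}  B2 = {1, 3, 4}
Tree: B1–B2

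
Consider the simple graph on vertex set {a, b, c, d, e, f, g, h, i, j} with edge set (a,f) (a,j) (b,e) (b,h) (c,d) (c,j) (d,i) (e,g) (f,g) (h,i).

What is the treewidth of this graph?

A width-2 tree decomposition is:
Bags: B1 = {a, f, g}  B2 = {a, g, j}  B3 = {c, g, j}  B4 = {c, d, g}  B5 = {d, g, i}  B6 = {g, h, i}  B7 = {b, g, h}  B8 = {b, e, g}
Tree: B1–B2, B2–B3, B3–B4, B4–B5, B5–B6, B6–B7, B7–B8
Every bag has size at most 3, so the width is 3 − 1 = 2 and tw(G) ≤ 2. For the lower bound, G contains the cycle g–f–a–j–c–d–i–h–b–e–g, so G is not a forest; only forests have treewidth ≤ 1, hence tw(G) ≥ 2. The upper and lower bounds meet at 2, so that is the treewidth.

2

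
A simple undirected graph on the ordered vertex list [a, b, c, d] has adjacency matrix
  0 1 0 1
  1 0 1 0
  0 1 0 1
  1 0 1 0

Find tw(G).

A width-2 tree decomposition is:
Bags: B1 = {a, c, d}  B2 = {a, b, c}
Tree: B1–B2
Every bag has size at most 3, so the width is 3 − 1 = 2 and tw(G) ≤ 2. For the lower bound, G contains the cycle c–d–a–b–c, so G is not a forest; only forests have treewidth ≤ 1, hence tw(G) ≥ 2. Hence tw(G) = 2 exactly.

2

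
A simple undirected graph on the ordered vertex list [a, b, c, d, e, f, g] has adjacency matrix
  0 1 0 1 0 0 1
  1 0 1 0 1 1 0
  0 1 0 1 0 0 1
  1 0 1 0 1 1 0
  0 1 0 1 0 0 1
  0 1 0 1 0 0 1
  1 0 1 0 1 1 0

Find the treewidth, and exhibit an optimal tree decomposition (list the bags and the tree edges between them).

Treewidth 3.
One such decomposition:
Bags: B1 = {a, b, d, g}  B2 = {b, d, f, g}  B3 = {b, c, d, g}  B4 = {b, d, e, g}
Tree: B1–B2, B2–B3, B3–B4

The largest bag has 4 vertices, giving width 3; this decomposition certifies tw(G) ≤ 3. For the lower bound: the 4 vertex sets {a,d}, {b,f}, {g}, {c} are disjoint, each induces a connected subgraph, and every pair is joined by at least one edge of G. Contracting each set to a single vertex therefore yields K_{4} as a minor, and since treewidth is minor-monotone, tw(G) ≥ tw(K_{4}) = 3. Hence tw(G) = 3 exactly.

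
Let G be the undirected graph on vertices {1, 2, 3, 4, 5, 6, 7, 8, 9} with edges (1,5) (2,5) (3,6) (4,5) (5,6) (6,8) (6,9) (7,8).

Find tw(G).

1

A width-1 tree decomposition is:
Bags: B1 = {2, 5}  B2 = {5, 6}  B3 = {1, 5}  B4 = {6, 9}  B5 = {3, 6}  B6 = {6, 8}  B7 = {4, 5}  B8 = {7, 8}
Tree: B1–B2, B1–B3, B2–B4, B4–B5, B5–B6, B1–B7, B6–B8
The largest bag has 2 vertices, giving width 1; this decomposition certifies tw(G) ≤ 1. G has an edge, so its treewidth is at least 1. Combining the bounds, tw(G) = 1.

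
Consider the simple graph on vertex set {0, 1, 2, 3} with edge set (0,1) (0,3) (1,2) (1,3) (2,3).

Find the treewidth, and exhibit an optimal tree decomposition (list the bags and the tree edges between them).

Treewidth 2.
Bags: B1 = {0, 1, 3}  B2 = {1, 2, 3}
Tree: B1–B2

Every bag has size at most 3, so the width is 3 − 1 = 2 and tw(G) ≤ 2. Conversely, {0, 1, 3} is a clique of size 3, and the vertices of any clique must share a bag in every tree decomposition; so some bag has ≥ 3 vertices and tw(G) ≥ 2. The upper and lower bounds meet at 2, so that is the treewidth.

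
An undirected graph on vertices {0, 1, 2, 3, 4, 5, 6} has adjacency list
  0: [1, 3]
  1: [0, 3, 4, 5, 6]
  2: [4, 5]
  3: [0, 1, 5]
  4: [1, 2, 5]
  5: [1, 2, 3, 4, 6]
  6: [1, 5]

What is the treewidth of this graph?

A width-2 tree decomposition is:
Bags: B1 = {1, 4, 5}  B2 = {2, 4, 5}  B3 = {1, 3, 5}  B4 = {1, 5, 6}  B5 = {0, 1, 3}
Tree: B1–B2, B1–B3, B3–B4, B3–B5
Each bag holds 3 vertices, so the decomposition has width 2, which upper-bounds the treewidth. Conversely, {0, 1, 3} is a clique of size 3, and the vertices of any clique must share a bag in every tree decomposition; so some bag has ≥ 3 vertices and tw(G) ≥ 2. Combining the bounds, tw(G) = 2.

2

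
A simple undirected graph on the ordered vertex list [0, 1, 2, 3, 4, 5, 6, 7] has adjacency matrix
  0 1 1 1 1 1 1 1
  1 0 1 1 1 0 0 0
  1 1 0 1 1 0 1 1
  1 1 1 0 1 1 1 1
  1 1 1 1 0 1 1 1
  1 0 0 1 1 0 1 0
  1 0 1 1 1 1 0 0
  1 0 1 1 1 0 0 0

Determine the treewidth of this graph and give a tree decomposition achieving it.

Treewidth 4.
One optimal decomposition is:
Bags: B1 = {0, 1, 2, 3, 4}  B2 = {0, 2, 3, 4, 7}  B3 = {0, 2, 3, 4, 6}  B4 = {0, 3, 4, 5, 6}
Tree: B1–B2, B2–B3, B3–B4

Every bag has size at most 5, so the width is 5 − 1 = 4 and tw(G) ≤ 4. Conversely, {0, 1, 2, 3, 4} is a clique of size 5, and the vertices of any clique must share a bag in every tree decomposition; so some bag has ≥ 5 vertices and tw(G) ≥ 4. The upper and lower bounds meet at 4, so that is the treewidth.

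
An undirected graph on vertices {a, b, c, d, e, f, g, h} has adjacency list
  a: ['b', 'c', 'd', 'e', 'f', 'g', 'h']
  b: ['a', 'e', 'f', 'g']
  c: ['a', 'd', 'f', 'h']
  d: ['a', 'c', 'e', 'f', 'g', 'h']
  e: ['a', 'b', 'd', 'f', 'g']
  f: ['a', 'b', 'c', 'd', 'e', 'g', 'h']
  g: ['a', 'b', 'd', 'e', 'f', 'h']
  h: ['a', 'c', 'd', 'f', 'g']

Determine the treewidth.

A width-4 tree decomposition is:
Bags: B1 = {a, d, f, g, h}  B2 = {a, d, e, f, g}  B3 = {a, b, e, f, g}  B4 = {a, c, d, f, h}
Tree: B1–B2, B2–B3, B1–B4
The largest bag has 5 vertices, giving width 4; this decomposition certifies tw(G) ≤ 4. Conversely, {a, d, e, f, g} is a clique of size 5, and the vertices of any clique must share a bag in every tree decomposition; so some bag has ≥ 5 vertices and tw(G) ≥ 4. Therefore the treewidth is 4.

4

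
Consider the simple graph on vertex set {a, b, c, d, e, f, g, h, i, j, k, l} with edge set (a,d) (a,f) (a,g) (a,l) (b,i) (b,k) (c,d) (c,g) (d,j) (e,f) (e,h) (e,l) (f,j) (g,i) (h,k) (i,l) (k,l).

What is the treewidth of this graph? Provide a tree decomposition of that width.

Treewidth 3.
One such decomposition:
Bags: B1 = {c, d, f, j}  B2 = {a, c, d, f}  B3 = {a, c, f, g}  B4 = {a, e, f, g}  B5 = {a, e, g, l}  B6 = {e, g, i, l}  B7 = {e, h, i, l}  B8 = {h, i, k, l}  B9 = {b, h, i, k}
Tree: B1–B2, B2–B3, B3–B4, B4–B5, B5–B6, B6–B7, B7–B8, B8–B9

Each bag holds 4 vertices, so the decomposition has width 3, which upper-bounds the treewidth. For the lower bound: the 4 vertex sets {c,d,j}, {f}, {a}, {e,g,i,l} are disjoint, each induces a connected subgraph, and every pair is joined by at least one edge of G. Contracting each set to a single vertex therefore yields K_{4} as a minor, and since treewidth is minor-monotone, tw(G) ≥ tw(K_{4}) = 3. Combining the bounds, tw(G) = 3.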